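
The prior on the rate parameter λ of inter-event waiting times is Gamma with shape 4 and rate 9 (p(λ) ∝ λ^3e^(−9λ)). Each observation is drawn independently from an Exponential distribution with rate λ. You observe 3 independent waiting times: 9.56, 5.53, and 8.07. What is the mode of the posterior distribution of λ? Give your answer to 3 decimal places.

λ̂_MAP = 0.187

The Exponential(rate=λ) likelihood is ∝ λ^n e^(−λΣtᵢ). Here n = 3 and Σtᵢ = 9.56 + 5.53 + 8.07 = 23.16.
Posterior ∝ λ^3e^(−9λ) · λ^3e^(−23.16λ) = λ^6e^(−32.16λ), i.e. Gamma(7, 32.16).
Mode = (a−1)/b = 6/32.16 ≈ 0.187.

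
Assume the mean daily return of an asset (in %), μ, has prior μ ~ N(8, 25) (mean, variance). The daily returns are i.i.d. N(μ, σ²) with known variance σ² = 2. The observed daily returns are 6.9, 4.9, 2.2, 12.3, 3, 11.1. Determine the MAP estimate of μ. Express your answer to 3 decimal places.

μ̂_MAP = 6.750

n = 6; x̄ = (6.9 + 4.9 + 2.2 + 12.3 + 3 + 11.1)/6 = 40.4/6 = 101/15 ≈ 6.7333.
For a Normal prior and Normal likelihood with known variance, the posterior is Normal; its mode equals its mean, the precision-weighted average.
Prior precision 1/σ₀² = 1/25 = 0.04; data precision n/σ² = 6/2 = 3.
μ̂ = (0.04·8 + 3·(101/15)) / (0.04 + 3) = 20.52/3.04 = 6.750.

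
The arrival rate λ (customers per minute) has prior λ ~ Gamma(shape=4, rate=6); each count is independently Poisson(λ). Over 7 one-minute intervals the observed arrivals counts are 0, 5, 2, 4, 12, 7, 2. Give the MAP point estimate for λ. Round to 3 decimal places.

λ̂_MAP = 2.692

Σxᵢ = 0+5+2+4+12+7+2 = 32, with n = 7.
Posterior ∝ λ^3e^(−6λ) · λ^32e^(−7λ) = λ^35e^(−13λ), i.e. Gamma(shape=36, rate=13).
The mode of a Gamma(a, b) with a ≥ 1 (shape–rate) is (a−1)/b = 35/13 ≈ 2.692.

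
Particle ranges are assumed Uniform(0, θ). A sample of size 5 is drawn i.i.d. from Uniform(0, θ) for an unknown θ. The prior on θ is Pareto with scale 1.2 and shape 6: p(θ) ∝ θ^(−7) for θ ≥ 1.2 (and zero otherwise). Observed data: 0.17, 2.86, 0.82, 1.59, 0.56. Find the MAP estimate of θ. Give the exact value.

The Uniform(0, θ) likelihood is θ^(−n) for θ ≥ max(xᵢ), zero otherwise. Here max(xᵢ) = 2.86.
Posterior ∝ θ^(−7) · θ^(−5) = θ^(−12) on θ ≥ max(1.2, 2.86) = 2.86.
This density is strictly decreasing in θ, so the posterior mode lies at the lower boundary of the support.

θ̂_MAP = 2.86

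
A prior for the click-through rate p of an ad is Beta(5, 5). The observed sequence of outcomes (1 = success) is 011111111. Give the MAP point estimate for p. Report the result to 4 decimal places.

Prior: Beta(5, 5).
Data: 8 successes in 9 trials (from the sequence). The binomial likelihood contributes p^8(1−p)^1, so the posterior is Beta(5+8, 5+1) = Beta(13, 6).
For Beta(a, b) with a, b > 1 the mode is (a−1)/(a+b−2) = 12/17 ≈ 0.7059.

p̂_MAP = 0.7059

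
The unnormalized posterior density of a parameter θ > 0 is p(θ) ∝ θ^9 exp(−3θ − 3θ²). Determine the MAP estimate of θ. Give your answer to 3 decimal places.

ℓ'(θ) = 9/θ − 3 − 6θ. Setting this to zero and multiplying by θ: 6θ² + 3θ − 9 = 0.
θ = (−3 + √(3² + 4·6·9)) / (2·6) = (−3 + √225) / 12 = (−3 + 15)/12 = 1.
ℓ''(θ) = −9/θ² − 6 < 0, confirming a maximum.

θ̂_MAP = 1.000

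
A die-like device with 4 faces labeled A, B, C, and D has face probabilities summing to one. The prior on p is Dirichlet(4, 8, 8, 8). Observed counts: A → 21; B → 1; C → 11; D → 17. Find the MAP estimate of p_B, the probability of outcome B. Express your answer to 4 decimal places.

The posterior is Dirichlet(αᵢ + nᵢ) = Dirichlet(25, 9, 19, 25).
For a Dirichlet(a₁,…,a_K) with all aᵢ > 1, the mode has j-th component (aⱼ − 1)/(Σaᵢ − K).
Here Σaᵢ = 78 and K = 4, so p_B = (9 − 1)/(78 − 4) = 8/74 ≈ 0.1081.

MAP estimate of p_B = 0.1081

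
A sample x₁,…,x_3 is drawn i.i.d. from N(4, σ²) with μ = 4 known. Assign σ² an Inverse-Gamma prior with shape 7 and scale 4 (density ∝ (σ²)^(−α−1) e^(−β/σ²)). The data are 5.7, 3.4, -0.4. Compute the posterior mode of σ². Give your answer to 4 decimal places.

σ̂²_MAP = 1.6111

Sum of squared deviations about the known mean: SS = (5.7−4)² + (3.4−4)² + (-0.4−4)² = 22.61.
The Normal likelihood contributes (σ²)^(−n/2) exp(−SS/(2σ²)), so the posterior is Inverse-Gamma(α + n/2, β + SS/2) = Inverse-Gamma(8.5, 15.305).
The mode of Inverse-Gamma(a, b) is b/(a+1) = 15.305/9.5 ≈ 1.6111.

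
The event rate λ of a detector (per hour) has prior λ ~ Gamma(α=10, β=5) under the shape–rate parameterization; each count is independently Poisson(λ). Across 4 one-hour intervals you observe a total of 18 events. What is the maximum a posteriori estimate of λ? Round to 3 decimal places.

λ̂_MAP = 3.000

Σxᵢ = 18, n = 4.
Posterior ∝ λ^9e^(−5λ) · λ^18e^(−4λ) = λ^27e^(−9λ), i.e. Gamma(shape=28, rate=9).
The mode of a Gamma(a, b) with a ≥ 1 (shape–rate) is (a−1)/b = 27/9 ≈ 3.000.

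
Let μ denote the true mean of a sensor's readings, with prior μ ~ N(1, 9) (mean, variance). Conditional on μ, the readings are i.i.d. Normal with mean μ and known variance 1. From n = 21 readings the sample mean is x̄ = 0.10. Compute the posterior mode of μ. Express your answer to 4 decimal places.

n = 21, x̄ = 0.10.
For a Normal prior and Normal likelihood with known variance, the posterior is Normal; its mode equals its mean, the precision-weighted average.
Prior precision 1/σ₀² = 1/9; data precision n/σ² = 21/1 = 21.
μ̂ = ((1/9)·1 + 21·0.1) / (1/9 + 21) = (199/90)/(190/9) = 199/1900 ≈ 0.1047.

μ̂_MAP = 0.1047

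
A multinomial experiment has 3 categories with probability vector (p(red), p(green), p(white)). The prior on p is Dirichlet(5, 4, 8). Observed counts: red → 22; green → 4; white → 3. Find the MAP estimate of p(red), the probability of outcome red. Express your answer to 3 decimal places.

MAP estimate of p(red) = 0.605

The posterior is Dirichlet(αᵢ + nᵢ) = Dirichlet(27, 8, 11).
For a Dirichlet(a₁,…,a_K) with all aᵢ > 1, the mode has j-th component (aⱼ − 1)/(Σaᵢ − K).
Here Σaᵢ = 46 and K = 3, so p(red) = (27 − 1)/(46 − 3) = 26/43 ≈ 0.605.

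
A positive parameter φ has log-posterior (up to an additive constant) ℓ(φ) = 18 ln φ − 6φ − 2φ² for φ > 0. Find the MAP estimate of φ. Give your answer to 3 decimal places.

ℓ'(φ) = 18/φ − 6 − 4φ. Setting this to zero and multiplying by φ: 4φ² + 6φ − 18 = 0.
φ = (−6 + √(6² + 4·4·18)) / (2·4) = (−6 + √324) / 8 = (−6 + 18)/8 = 3/2.
ℓ''(φ) = −18/φ² − 4 < 0, confirming a maximum.

φ̂_MAP = 1.500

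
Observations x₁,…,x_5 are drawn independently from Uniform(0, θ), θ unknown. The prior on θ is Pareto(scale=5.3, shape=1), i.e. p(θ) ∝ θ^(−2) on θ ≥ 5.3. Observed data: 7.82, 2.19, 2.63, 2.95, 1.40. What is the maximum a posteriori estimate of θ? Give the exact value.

θ̂_MAP = 7.82

The Uniform(0, θ) likelihood is θ^(−n) for θ ≥ max(xᵢ), zero otherwise. Here max(xᵢ) = 7.82.
Posterior ∝ θ^(−2) · θ^(−5) = θ^(−7) on θ ≥ max(5.3, 7.82) = 7.82.
This density is strictly decreasing in θ, so the posterior mode lies at the lower boundary of the support.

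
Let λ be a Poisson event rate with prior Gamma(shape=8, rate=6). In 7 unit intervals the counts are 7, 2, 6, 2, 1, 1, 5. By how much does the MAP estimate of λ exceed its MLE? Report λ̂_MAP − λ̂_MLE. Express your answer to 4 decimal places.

MAP − MLE = -1.0440

Σxᵢ = 24. Posterior is Gamma(32, 13); MAP = (32−1)/13 = 31/13 ≈ 2.38462.
MLE = x̄ = 24/7 ≈ 3.42857.
Difference = 31/13 − 24/7 = -95/91 ≈ -1.0440.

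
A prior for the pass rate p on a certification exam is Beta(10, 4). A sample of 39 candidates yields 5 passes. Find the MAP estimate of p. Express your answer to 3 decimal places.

p̂_MAP = 0.275

Prior: Beta(10, 4).
Data: 5 successes in 39 trials. The binomial likelihood contributes p^5(1−p)^34, so the posterior is Beta(10+5, 4+34) = Beta(15, 38).
For Beta(a, b) with a, b > 1 the mode is (a−1)/(a+b−2) = 14/51 ≈ 0.275.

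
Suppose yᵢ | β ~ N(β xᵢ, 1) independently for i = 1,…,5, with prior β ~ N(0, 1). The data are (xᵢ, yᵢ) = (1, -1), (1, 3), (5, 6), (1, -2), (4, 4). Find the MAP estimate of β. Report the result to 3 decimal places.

log p(β | y) = −Σ(yᵢ − βxᵢ)²/(2·1) − β²/(2·1) + const.
Setting the derivative to zero: Σxᵢ(yᵢ − βxᵢ)/1 − β/1 = 0, so β = Σxᵢyᵢ / (Σxᵢ² + σ²/τ²).
Σxᵢyᵢ = 1·(-1) + 1·3 + 5·6 + 1·(-2) + 4·4 = 46; Σxᵢ² = 44; σ²/τ² = 1.
β̂_MAP = 46 / (44 + 1) = 46/45 ≈ 1.022.

β̂_MAP = 1.022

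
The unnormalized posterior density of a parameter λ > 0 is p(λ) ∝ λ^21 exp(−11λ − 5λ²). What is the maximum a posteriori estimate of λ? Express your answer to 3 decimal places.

ℓ'(λ) = 21/λ − 11 − 10λ. Setting this to zero and multiplying by λ: 10λ² + 11λ − 21 = 0.
λ = (−11 + √(11² + 4·10·21)) / (2·10) = (−11 + √961) / 20 = (−11 + 31)/20 = 1.
ℓ''(λ) = −21/λ² − 10 < 0, confirming a maximum.

λ̂_MAP = 1.000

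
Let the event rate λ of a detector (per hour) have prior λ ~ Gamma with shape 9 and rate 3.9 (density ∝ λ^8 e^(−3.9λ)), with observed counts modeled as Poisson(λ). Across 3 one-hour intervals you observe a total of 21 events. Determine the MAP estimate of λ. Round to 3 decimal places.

λ̂_MAP = 4.203

Σxᵢ = 21, n = 3.
Posterior ∝ λ^8e^(−3.9λ) · λ^21e^(−3λ) = λ^29e^(−6.9λ), i.e. Gamma(shape=30, rate=6.9).
The mode of a Gamma(a, b) with a ≥ 1 (shape–rate) is (a−1)/b = 29/6.9 ≈ 4.203.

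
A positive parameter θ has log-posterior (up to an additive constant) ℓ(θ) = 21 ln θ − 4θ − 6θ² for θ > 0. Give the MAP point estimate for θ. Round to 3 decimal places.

θ̂_MAP = 1.167

ℓ'(θ) = 21/θ − 4 − 12θ. Setting this to zero and multiplying by θ: 12θ² + 4θ − 21 = 0.
θ = (−4 + √(4² + 4·12·21)) / (2·12) = (−4 + √1024) / 24 = (−4 + 32)/24 = 7/6.
ℓ''(θ) = −21/θ² − 12 < 0, confirming a maximum.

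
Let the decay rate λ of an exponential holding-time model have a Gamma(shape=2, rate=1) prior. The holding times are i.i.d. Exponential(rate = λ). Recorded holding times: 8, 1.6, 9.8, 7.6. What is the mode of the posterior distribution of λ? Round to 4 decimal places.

The Exponential(rate=λ) likelihood is ∝ λ^n e^(−λΣtᵢ). Here n = 4 and Σtᵢ = 8 + 1.6 + 9.8 + 7.6 = 27.
Posterior ∝ λe^(−1λ) · λ^4e^(−27λ) = λ^5e^(−28λ), i.e. Gamma(6, 28).
Mode = (a−1)/b = 5/28 ≈ 0.1786.

λ̂_MAP = 0.1786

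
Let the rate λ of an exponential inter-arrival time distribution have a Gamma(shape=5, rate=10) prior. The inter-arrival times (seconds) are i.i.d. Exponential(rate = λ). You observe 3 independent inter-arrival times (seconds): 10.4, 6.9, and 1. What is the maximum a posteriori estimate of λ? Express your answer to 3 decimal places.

The Exponential(rate=λ) likelihood is ∝ λ^n e^(−λΣtᵢ). Here n = 3 and Σtᵢ = 10.4 + 6.9 + 1 = 18.3.
Posterior ∝ λ^4e^(−10λ) · λ^3e^(−18.3λ) = λ^7e^(−28.3λ), i.e. Gamma(8, 28.3).
Mode = (a−1)/b = 7/28.3 ≈ 0.247.

λ̂_MAP = 0.247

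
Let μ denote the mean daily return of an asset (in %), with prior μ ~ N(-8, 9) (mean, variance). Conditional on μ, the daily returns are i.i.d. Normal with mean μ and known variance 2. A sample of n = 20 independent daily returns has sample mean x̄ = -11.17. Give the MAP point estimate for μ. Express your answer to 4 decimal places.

n = 20, x̄ = -11.17.
For a Normal prior and Normal likelihood with known variance, the posterior is Normal; its mode equals its mean, the precision-weighted average.
Prior precision 1/σ₀² = 1/9; data precision n/σ² = 20/2 = 10.
μ̂ = ((1/9)·(-8) + 10·(-11.17)) / (1/9 + 10) = (-10133/90)/(91/9) = -10133/910 ≈ -11.1352.

μ̂_MAP = -11.1352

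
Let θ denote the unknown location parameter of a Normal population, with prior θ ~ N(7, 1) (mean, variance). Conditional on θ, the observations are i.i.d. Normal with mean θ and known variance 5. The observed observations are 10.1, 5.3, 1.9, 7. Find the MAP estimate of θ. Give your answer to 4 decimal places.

θ̂_MAP = 6.5889

n = 4; x̄ = (10.1 + 5.3 + 1.9 + 7)/4 = 24.3/4 = 6.075.
For a Normal prior and Normal likelihood with known variance, the posterior is Normal; its mode equals its mean, the precision-weighted average.
Prior precision 1/σ₀² = 1/1 = 1; data precision n/σ² = 4/5 = 0.8.
θ̂ = (1·7 + 0.8·6.075) / (1 + 0.8) = 11.86/1.8 = 593/90 ≈ 6.5889.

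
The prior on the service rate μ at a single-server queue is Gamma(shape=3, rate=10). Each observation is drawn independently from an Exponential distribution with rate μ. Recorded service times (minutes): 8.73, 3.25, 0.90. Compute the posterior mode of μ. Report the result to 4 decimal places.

μ̂_MAP = 0.2185

The Exponential(rate=μ) likelihood is ∝ μ^n e^(−μΣtᵢ). Here n = 3 and Σtᵢ = 8.73 + 3.25 + 0.90 = 12.88.
Posterior ∝ μ^2e^(−10μ) · μ^3e^(−12.88μ) = μ^5e^(−22.88μ), i.e. Gamma(6, 22.88).
Mode = (a−1)/b = 5/22.88 ≈ 0.2185.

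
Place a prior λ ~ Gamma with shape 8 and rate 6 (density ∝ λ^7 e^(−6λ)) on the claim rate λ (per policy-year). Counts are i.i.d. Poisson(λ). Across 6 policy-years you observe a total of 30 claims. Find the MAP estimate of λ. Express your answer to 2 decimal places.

Σxᵢ = 30, n = 6.
Posterior ∝ λ^7e^(−6λ) · λ^30e^(−6λ) = λ^37e^(−12λ), i.e. Gamma(shape=38, rate=12).
The mode of a Gamma(a, b) with a ≥ 1 (shape–rate) is (a−1)/b = 37/12 ≈ 3.08.

λ̂_MAP = 3.08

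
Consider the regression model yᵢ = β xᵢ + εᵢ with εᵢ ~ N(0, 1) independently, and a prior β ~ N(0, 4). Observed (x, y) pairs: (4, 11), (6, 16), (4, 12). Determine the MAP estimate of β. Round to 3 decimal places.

log p(β | y) = −Σ(yᵢ − βxᵢ)²/(2·1) − β²/(2·4) + const.
Setting the derivative to zero: Σxᵢ(yᵢ − βxᵢ)/1 − β/4 = 0, so β = Σxᵢyᵢ / (Σxᵢ² + σ²/τ²).
Σxᵢyᵢ = 4·11 + 6·16 + 4·12 = 188; Σxᵢ² = 68; σ²/τ² = 0.25.
β̂_MAP = 188 / (68 + 0.25) = 188/68.25 ≈ 2.755.

β̂_MAP = 2.755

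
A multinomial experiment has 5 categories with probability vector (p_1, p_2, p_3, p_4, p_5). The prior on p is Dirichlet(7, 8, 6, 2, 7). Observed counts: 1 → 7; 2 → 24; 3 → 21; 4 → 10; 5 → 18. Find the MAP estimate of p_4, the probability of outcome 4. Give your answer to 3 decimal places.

The posterior is Dirichlet(αᵢ + nᵢ) = Dirichlet(14, 32, 27, 12, 25).
For a Dirichlet(a₁,…,a_K) with all aᵢ > 1, the mode has j-th component (aⱼ − 1)/(Σaᵢ − K).
Here Σaᵢ = 110 and K = 5, so p_4 = (12 − 1)/(110 − 5) = 11/105 ≈ 0.105.

MAP estimate: 0.105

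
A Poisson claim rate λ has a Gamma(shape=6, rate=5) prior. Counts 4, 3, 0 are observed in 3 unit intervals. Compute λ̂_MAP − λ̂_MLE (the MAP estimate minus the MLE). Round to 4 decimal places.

Σxᵢ = 7. Posterior is Gamma(13, 8); MAP = (13−1)/8 = 12/8 ≈ 1.50000.
MLE = x̄ = 7/3 ≈ 2.33333.
Difference = 12/8 − 7/3 = -5/6 ≈ -0.8333.

MAP − MLE = -0.8333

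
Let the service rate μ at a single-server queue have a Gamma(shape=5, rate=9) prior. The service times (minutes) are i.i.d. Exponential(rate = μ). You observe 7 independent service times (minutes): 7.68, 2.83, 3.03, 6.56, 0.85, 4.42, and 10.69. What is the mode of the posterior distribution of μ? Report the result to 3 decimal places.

μ̂_MAP = 0.244

The Exponential(rate=μ) likelihood is ∝ μ^n e^(−μΣtᵢ). Here n = 7 and Σtᵢ = 7.68 + 2.83 + 3.03 + 6.56 + 0.85 + 4.42 + 10.69 = 36.06.
Posterior ∝ μ^4e^(−9μ) · μ^7e^(−36.06μ) = μ^11e^(−45.06μ), i.e. Gamma(12, 45.06).
Mode = (a−1)/b = 11/45.06 ≈ 0.244.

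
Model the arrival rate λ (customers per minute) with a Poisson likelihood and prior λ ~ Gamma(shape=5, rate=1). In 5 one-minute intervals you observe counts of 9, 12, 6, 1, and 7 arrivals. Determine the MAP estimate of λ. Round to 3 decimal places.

Σxᵢ = 9+12+6+1+7 = 35, with n = 5.
Posterior ∝ λ^4e^(−1λ) · λ^35e^(−5λ) = λ^39e^(−6λ), i.e. Gamma(shape=40, rate=6).
The mode of a Gamma(a, b) with a ≥ 1 (shape–rate) is (a−1)/b = 39/6 ≈ 6.500.

λ̂_MAP = 6.500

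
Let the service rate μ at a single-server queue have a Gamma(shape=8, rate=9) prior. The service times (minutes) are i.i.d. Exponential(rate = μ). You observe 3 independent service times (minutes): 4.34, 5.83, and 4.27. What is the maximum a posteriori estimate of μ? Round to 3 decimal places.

The Exponential(rate=μ) likelihood is ∝ μ^n e^(−μΣtᵢ). Here n = 3 and Σtᵢ = 4.34 + 5.83 + 4.27 = 14.44.
Posterior ∝ μ^7e^(−9μ) · μ^3e^(−14.44μ) = μ^10e^(−23.44μ), i.e. Gamma(11, 23.44).
Mode = (a−1)/b = 10/23.44 ≈ 0.427.

μ̂_MAP = 0.427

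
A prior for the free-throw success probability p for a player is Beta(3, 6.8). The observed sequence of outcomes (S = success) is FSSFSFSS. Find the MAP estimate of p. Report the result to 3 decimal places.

Prior: Beta(3, 6.8).
Data: 5 successes in 8 trials (from the sequence). The binomial likelihood contributes p^5(1−p)^3, so the posterior is Beta(3+5, 6.8+3) = Beta(8, 9.8).
For Beta(a, b) with a, b > 1 the mode is (a−1)/(a+b−2) = 7/15.8 ≈ 0.443.

p̂_MAP = 0.443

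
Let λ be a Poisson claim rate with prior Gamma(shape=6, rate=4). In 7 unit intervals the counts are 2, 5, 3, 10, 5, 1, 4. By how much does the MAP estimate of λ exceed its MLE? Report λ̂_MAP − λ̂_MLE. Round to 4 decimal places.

Σxᵢ = 30. Posterior is Gamma(36, 11); MAP = (36−1)/11 = 35/11 ≈ 3.18182.
MLE = x̄ = 30/7 ≈ 4.28571.
Difference = 35/11 − 30/7 = -85/77 ≈ -1.1039.

MAP − MLE = -1.1039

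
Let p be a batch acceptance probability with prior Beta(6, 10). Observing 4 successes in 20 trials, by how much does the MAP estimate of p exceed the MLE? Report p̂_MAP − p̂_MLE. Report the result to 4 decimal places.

Posterior is Beta(10, 26); MAP = (10−1)/(36−2) = 9/34 ≈ 0.26471.
MLE ignores the prior: p̂_MLE = k/n = 4/20 ≈ 0.20000.
Difference = 9/34 − 4/20 = 11/170 ≈ 0.0647.

MAP − MLE = 0.0647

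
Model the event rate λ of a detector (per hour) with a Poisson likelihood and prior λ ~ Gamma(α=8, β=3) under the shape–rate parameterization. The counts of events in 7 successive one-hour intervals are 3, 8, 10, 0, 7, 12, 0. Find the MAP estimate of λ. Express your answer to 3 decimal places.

λ̂_MAP = 4.700

Σxᵢ = 3+8+10+0+7+12+0 = 40, with n = 7.
Posterior ∝ λ^7e^(−3λ) · λ^40e^(−7λ) = λ^47e^(−10λ), i.e. Gamma(shape=48, rate=10).
The mode of a Gamma(a, b) with a ≥ 1 (shape–rate) is (a−1)/b = 47/10 ≈ 4.700.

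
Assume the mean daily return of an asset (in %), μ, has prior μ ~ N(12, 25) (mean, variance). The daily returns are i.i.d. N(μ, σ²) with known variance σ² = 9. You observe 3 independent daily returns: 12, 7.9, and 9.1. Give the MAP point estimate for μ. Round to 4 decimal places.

μ̂_MAP = 9.9167

n = 3; x̄ = (12 + 7.9 + 9.1)/3 = 29/3 = 29/3 ≈ 9.6667.
For a Normal prior and Normal likelihood with known variance, the posterior is Normal; its mode equals its mean, the precision-weighted average.
Prior precision 1/σ₀² = 1/25 = 0.04; data precision n/σ² = 3/9 = 1/3.
μ̂ = (0.04·12 + (1/3)·(29/3)) / (0.04 + 1/3) = (833/225)/(28/75) = 119/12 ≈ 9.9167.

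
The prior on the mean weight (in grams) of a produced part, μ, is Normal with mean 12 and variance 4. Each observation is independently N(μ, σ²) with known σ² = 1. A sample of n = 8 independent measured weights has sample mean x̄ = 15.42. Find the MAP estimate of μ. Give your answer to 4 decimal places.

n = 8, x̄ = 15.42.
For a Normal prior and Normal likelihood with known variance, the posterior is Normal; its mode equals its mean, the precision-weighted average.
Prior precision 1/σ₀² = 1/4 = 0.25; data precision n/σ² = 8/1 = 8.
μ̂ = (0.25·12 + 8·15.42) / (0.25 + 8) = 126.36/8.25 = 4212/275 ≈ 15.3164.

μ̂_MAP = 15.3164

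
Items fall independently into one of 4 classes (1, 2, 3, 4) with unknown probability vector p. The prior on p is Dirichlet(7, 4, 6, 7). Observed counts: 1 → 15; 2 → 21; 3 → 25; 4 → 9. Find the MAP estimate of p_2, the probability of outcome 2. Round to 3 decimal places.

The posterior is Dirichlet(αᵢ + nᵢ) = Dirichlet(22, 25, 31, 16).
For a Dirichlet(a₁,…,a_K) with all aᵢ > 1, the mode has j-th component (aⱼ − 1)/(Σaᵢ − K).
Here Σaᵢ = 94 and K = 4, so p_2 = (25 − 1)/(94 − 4) = 24/90 ≈ 0.267.

MAP estimate: 0.267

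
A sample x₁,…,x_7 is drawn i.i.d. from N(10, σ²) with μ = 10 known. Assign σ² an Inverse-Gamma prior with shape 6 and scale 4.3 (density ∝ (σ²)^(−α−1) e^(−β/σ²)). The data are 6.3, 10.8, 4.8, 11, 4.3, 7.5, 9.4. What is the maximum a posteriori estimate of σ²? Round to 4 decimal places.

σ̂²_MAP = 4.2890

Sum of squared deviations about the known mean: SS = (6.3−10)² + (10.8−10)² + (4.8−10)² + (11−10)² + (4.3−10)² + (7.5−10)² + (9.4−10)² = 81.47.
The Normal likelihood contributes (σ²)^(−n/2) exp(−SS/(2σ²)), so the posterior is Inverse-Gamma(α + n/2, β + SS/2) = Inverse-Gamma(9.5, 45.035).
The mode of Inverse-Gamma(a, b) is b/(a+1) = 45.035/10.5 ≈ 4.2890.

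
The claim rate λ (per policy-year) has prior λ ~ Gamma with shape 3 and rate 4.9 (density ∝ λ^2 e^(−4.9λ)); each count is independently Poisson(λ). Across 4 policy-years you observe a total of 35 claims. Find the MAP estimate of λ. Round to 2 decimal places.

Σxᵢ = 35, n = 4.
Posterior ∝ λ^2e^(−4.9λ) · λ^35e^(−4λ) = λ^37e^(−8.9λ), i.e. Gamma(shape=38, rate=8.9).
The mode of a Gamma(a, b) with a ≥ 1 (shape–rate) is (a−1)/b = 37/8.9 ≈ 4.16.

λ̂_MAP = 4.16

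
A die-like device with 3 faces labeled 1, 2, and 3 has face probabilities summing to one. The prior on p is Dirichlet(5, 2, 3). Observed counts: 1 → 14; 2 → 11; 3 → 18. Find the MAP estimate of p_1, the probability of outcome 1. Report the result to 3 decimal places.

MAP estimate: 0.360

The posterior is Dirichlet(αᵢ + nᵢ) = Dirichlet(19, 13, 21).
For a Dirichlet(a₁,…,a_K) with all aᵢ > 1, the mode has j-th component (aⱼ − 1)/(Σaᵢ − K).
Here Σaᵢ = 53 and K = 3, so p_1 = (19 − 1)/(53 − 3) = 18/50 ≈ 0.360.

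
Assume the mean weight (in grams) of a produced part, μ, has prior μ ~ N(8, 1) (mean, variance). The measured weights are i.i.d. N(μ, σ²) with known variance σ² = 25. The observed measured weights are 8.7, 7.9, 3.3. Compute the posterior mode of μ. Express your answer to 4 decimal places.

n = 3; x̄ = (8.7 + 7.9 + 3.3)/3 = 19.9/3 = 199/30 ≈ 6.6333.
For a Normal prior and Normal likelihood with known variance, the posterior is Normal; its mode equals its mean, the precision-weighted average.
Prior precision 1/σ₀² = 1/1 = 1; data precision n/σ² = 3/25 = 0.12.
μ̂ = (1·8 + 0.12·(199/30)) / (1 + 0.12) = 8.796/1.12 = 2199/280 ≈ 7.8536.

μ̂_MAP = 7.8536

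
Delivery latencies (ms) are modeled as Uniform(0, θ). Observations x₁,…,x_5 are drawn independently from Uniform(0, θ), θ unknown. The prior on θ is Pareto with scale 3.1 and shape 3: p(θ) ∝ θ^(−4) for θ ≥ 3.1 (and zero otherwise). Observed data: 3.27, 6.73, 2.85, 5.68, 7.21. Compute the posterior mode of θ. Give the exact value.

θ̂_MAP = 7.21

The Uniform(0, θ) likelihood is θ^(−n) for θ ≥ max(xᵢ), zero otherwise. Here max(xᵢ) = 7.21.
Posterior ∝ θ^(−4) · θ^(−5) = θ^(−9) on θ ≥ max(3.1, 7.21) = 7.21.
This density is strictly decreasing in θ, so the posterior mode lies at the lower boundary of the support.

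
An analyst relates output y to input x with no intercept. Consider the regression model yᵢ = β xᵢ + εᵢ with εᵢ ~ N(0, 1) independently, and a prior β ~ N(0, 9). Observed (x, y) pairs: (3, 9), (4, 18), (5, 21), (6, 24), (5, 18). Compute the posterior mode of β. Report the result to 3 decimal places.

log p(β | y) = −Σ(yᵢ − βxᵢ)²/(2·1) − β²/(2·9) + const.
Setting the derivative to zero: Σxᵢ(yᵢ − βxᵢ)/1 − β/9 = 0, so β = Σxᵢyᵢ / (Σxᵢ² + σ²/τ²).
Σxᵢyᵢ = 3·9 + 4·18 + 5·21 + 6·24 + 5·18 = 438; Σxᵢ² = 111; σ²/τ² = 1/9.
β̂_MAP = 438 / (111 + 1/9) = 438/(1000/9) = 1971/500 ≈ 3.942.

β̂_MAP = 3.942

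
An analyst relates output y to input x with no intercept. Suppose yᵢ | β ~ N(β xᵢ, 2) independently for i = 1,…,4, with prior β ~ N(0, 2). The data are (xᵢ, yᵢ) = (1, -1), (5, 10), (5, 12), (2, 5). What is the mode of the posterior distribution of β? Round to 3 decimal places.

log p(β | y) = −Σ(yᵢ − βxᵢ)²/(2·2) − β²/(2·2) + const.
Setting the derivative to zero: Σxᵢ(yᵢ − βxᵢ)/2 − β/2 = 0, so β = Σxᵢyᵢ / (Σxᵢ² + σ²/τ²).
Σxᵢyᵢ = 1·(-1) + 5·10 + 5·12 + 2·5 = 119; Σxᵢ² = 55; σ²/τ² = 1.
β̂_MAP = 119 / (55 + 1) = 119/56 ≈ 2.125.

β̂_MAP = 2.125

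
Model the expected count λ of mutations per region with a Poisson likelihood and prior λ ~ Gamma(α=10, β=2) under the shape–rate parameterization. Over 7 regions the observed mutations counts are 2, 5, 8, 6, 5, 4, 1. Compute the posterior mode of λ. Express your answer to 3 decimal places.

Σxᵢ = 2+5+8+6+5+4+1 = 31, with n = 7.
Posterior ∝ λ^9e^(−2λ) · λ^31e^(−7λ) = λ^40e^(−9λ), i.e. Gamma(shape=41, rate=9).
The mode of a Gamma(a, b) with a ≥ 1 (shape–rate) is (a−1)/b = 40/9 ≈ 4.444.

λ̂_MAP = 4.444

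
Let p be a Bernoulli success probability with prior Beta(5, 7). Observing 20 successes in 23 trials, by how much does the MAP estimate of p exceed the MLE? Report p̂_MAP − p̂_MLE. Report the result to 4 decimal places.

Posterior is Beta(25, 10); MAP = (25−1)/(35−2) = 24/33 ≈ 0.72727.
MLE ignores the prior: p̂_MLE = k/n = 20/23 ≈ 0.86957.
Difference = 24/33 − 20/23 = -36/253 ≈ -0.1423.

MAP − MLE = -0.1423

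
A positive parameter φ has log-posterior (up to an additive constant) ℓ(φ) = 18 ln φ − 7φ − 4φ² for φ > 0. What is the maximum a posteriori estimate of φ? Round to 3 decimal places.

ℓ'(φ) = 18/φ − 7 − 8φ. Setting this to zero and multiplying by φ: 8φ² + 7φ − 18 = 0.
φ = (−7 + √(7² + 4·8·18)) / (2·8) = (−7 + √625) / 16 = (−7 + 25)/16 = 9/8.
ℓ''(φ) = −18/φ² − 8 < 0, confirming a maximum.

φ̂_MAP = 1.125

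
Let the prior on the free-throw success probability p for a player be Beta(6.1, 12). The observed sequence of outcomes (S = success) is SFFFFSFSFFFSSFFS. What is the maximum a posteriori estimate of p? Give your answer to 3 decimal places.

Prior: Beta(6.1, 12).
Data: 6 successes in 16 trials (from the sequence). The binomial likelihood contributes p^6(1−p)^10, so the posterior is Beta(6.1+6, 12+10) = Beta(12.1, 22).
For Beta(a, b) with a, b > 1 the mode is (a−1)/(a+b−2) = 11.1/32.1 ≈ 0.346.

p̂_MAP = 0.346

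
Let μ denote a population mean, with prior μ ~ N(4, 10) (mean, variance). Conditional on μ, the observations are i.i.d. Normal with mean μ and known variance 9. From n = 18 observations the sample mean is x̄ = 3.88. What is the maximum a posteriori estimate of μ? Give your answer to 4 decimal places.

n = 18, x̄ = 3.88.
For a Normal prior and Normal likelihood with known variance, the posterior is Normal; its mode equals its mean, the precision-weighted average.
Prior precision 1/σ₀² = 1/10 = 0.1; data precision n/σ² = 18/9 = 2.
μ̂ = (0.1·4 + 2·3.88) / (0.1 + 2) = 8.16/2.1 = 136/35 ≈ 3.8857.

μ̂_MAP = 3.8857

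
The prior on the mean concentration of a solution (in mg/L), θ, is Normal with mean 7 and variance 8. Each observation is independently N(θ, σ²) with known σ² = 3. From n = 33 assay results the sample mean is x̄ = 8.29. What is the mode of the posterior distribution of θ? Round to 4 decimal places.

n = 33, x̄ = 8.29.
For a Normal prior and Normal likelihood with known variance, the posterior is Normal; its mode equals its mean, the precision-weighted average.
Prior precision 1/σ₀² = 1/8 = 0.125; data precision n/σ² = 33/3 = 11.
θ̂ = (0.125·7 + 11·8.29) / (0.125 + 11) = 92.065/11.125 = 18413/2225 ≈ 8.2755.

θ̂_MAP = 8.2755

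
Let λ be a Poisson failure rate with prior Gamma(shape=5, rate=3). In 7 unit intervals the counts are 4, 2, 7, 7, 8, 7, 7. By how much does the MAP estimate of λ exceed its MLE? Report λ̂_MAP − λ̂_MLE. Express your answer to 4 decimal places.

MAP − MLE = -1.4000

Σxᵢ = 42. Posterior is Gamma(47, 10); MAP = (47−1)/10 = 46/10 ≈ 4.60000.
MLE = x̄ = 42/7 ≈ 6.00000.
Difference = 46/10 − 42/7 = -7/5 ≈ -1.4000.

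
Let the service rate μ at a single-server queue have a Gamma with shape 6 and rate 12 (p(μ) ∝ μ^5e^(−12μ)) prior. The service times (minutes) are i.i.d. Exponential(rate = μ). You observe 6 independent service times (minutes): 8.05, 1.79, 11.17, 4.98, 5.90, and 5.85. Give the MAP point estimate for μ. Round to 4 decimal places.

μ̂_MAP = 0.2211

The Exponential(rate=μ) likelihood is ∝ μ^n e^(−μΣtᵢ). Here n = 6 and Σtᵢ = 8.05 + 1.79 + 11.17 + 4.98 + 5.90 + 5.85 = 37.74.
Posterior ∝ μ^5e^(−12μ) · μ^6e^(−37.74μ) = μ^11e^(−49.74μ), i.e. Gamma(12, 49.74).
Mode = (a−1)/b = 11/49.74 ≈ 0.2211.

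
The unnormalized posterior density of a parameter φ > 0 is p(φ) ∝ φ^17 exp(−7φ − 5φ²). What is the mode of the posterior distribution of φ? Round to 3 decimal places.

φ̂_MAP = 1.000

ℓ'(φ) = 17/φ − 7 − 10φ. Setting this to zero and multiplying by φ: 10φ² + 7φ − 17 = 0.
φ = (−7 + √(7² + 4·10·17)) / (2·10) = (−7 + √729) / 20 = (−7 + 27)/20 = 1.
ℓ''(φ) = −17/φ² − 10 < 0, confirming a maximum.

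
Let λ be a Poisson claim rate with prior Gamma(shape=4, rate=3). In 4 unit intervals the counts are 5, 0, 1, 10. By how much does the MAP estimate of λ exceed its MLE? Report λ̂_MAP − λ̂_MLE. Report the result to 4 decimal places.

Σxᵢ = 16. Posterior is Gamma(20, 7); MAP = (20−1)/7 = 19/7 ≈ 2.71429.
MLE = x̄ = 16/4 ≈ 4.00000.
Difference = 19/7 − 16/4 = -9/7 ≈ -1.2857.

MAP − MLE = -1.2857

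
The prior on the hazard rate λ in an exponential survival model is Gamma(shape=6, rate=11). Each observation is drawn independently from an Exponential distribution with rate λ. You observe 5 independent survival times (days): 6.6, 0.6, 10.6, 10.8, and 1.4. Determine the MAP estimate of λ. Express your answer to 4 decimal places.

The Exponential(rate=λ) likelihood is ∝ λ^n e^(−λΣtᵢ). Here n = 5 and Σtᵢ = 6.6 + 0.6 + 10.6 + 10.8 + 1.4 = 30.
Posterior ∝ λ^5e^(−11λ) · λ^5e^(−30λ) = λ^10e^(−41λ), i.e. Gamma(11, 41).
Mode = (a−1)/b = 10/41 ≈ 0.2439.

λ̂_MAP = 0.2439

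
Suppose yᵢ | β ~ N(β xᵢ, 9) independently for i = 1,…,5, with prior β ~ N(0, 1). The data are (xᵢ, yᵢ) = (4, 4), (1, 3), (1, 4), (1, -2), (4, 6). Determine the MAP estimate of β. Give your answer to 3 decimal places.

β̂_MAP = 1.023

log p(β | y) = −Σ(yᵢ − βxᵢ)²/(2·9) − β²/(2·1) + const.
Setting the derivative to zero: Σxᵢ(yᵢ − βxᵢ)/9 − β/1 = 0, so β = Σxᵢyᵢ / (Σxᵢ² + σ²/τ²).
Σxᵢyᵢ = 4·4 + 1·3 + 1·4 + 1·(-2) + 4·6 = 45; Σxᵢ² = 35; σ²/τ² = 9.
β̂_MAP = 45 / (35 + 9) = 45/44 ≈ 1.023.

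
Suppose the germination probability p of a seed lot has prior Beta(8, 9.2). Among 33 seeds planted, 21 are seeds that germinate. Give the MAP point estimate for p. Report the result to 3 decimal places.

p̂_MAP = 0.581

Prior: Beta(8, 9.2).
Data: 21 successes in 33 trials. The binomial likelihood contributes p^21(1−p)^12, so the posterior is Beta(8+21, 9.2+12) = Beta(29, 21.2).
For Beta(a, b) with a, b > 1 the mode is (a−1)/(a+b−2) = 28/48.2 ≈ 0.581.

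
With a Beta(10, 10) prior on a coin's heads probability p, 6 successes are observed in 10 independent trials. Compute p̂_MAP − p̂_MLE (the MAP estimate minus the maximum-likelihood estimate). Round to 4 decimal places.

Posterior is Beta(16, 14); MAP = (16−1)/(30−2) = 15/28 ≈ 0.53571.
MLE ignores the prior: p̂_MLE = k/n = 6/10 ≈ 0.60000.
Difference = 15/28 − 6/10 = -9/140 ≈ -0.0643.

MAP − MLE = -0.0643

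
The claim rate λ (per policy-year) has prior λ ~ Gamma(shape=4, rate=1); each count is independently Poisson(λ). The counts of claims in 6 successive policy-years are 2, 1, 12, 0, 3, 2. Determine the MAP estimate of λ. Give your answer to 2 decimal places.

Σxᵢ = 2+1+12+0+3+2 = 20, with n = 6.
Posterior ∝ λ^3e^(−1λ) · λ^20e^(−6λ) = λ^23e^(−7λ), i.e. Gamma(shape=24, rate=7).
The mode of a Gamma(a, b) with a ≥ 1 (shape–rate) is (a−1)/b = 23/7 ≈ 3.29.

λ̂_MAP = 3.29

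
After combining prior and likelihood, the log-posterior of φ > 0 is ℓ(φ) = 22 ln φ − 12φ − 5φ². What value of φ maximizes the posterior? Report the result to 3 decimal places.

ℓ'(φ) = 22/φ − 12 − 10φ. Setting this to zero and multiplying by φ: 10φ² + 12φ − 22 = 0.
φ = (−12 + √(12² + 4·10·22)) / (2·10) = (−12 + √1024) / 20 = (−12 + 32)/20 = 1.
ℓ''(φ) = −22/φ² − 10 < 0, confirming a maximum.

φ̂_MAP = 1.000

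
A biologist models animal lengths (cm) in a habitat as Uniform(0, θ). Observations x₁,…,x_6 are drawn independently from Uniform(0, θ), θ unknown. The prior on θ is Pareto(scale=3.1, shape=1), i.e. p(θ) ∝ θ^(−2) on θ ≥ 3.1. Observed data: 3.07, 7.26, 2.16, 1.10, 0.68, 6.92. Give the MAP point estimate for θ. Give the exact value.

The Uniform(0, θ) likelihood is θ^(−n) for θ ≥ max(xᵢ), zero otherwise. Here max(xᵢ) = 7.26.
Posterior ∝ θ^(−2) · θ^(−6) = θ^(−8) on θ ≥ max(3.1, 7.26) = 7.26.
This density is strictly decreasing in θ, so the posterior mode lies at the lower boundary of the support.

θ̂_MAP = 7.26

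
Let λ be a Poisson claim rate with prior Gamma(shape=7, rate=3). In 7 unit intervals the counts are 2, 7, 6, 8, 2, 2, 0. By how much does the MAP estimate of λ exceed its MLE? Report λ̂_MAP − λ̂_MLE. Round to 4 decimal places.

MAP − MLE = -0.5571

Σxᵢ = 27. Posterior is Gamma(34, 10); MAP = (34−1)/10 = 33/10 ≈ 3.30000.
MLE = x̄ = 27/7 ≈ 3.85714.
Difference = 33/10 − 27/7 = -39/70 ≈ -0.5571.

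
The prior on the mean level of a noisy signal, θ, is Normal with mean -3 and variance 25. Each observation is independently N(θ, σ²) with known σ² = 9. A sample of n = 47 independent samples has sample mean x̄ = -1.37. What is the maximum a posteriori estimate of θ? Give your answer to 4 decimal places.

n = 47, x̄ = -1.37.
For a Normal prior and Normal likelihood with known variance, the posterior is Normal; its mode equals its mean, the precision-weighted average.
Prior precision 1/σ₀² = 1/25 = 0.04; data precision n/σ² = 47/9.
θ̂ = (0.04·(-3) + (47/9)·(-1.37)) / (0.04 + 47/9) = (-6547/900)/(1184/225) = -6547/4736 ≈ -1.3824.

θ̂_MAP = -1.3824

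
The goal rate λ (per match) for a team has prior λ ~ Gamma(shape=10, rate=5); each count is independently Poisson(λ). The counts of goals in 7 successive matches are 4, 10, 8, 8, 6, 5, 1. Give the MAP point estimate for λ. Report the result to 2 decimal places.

λ̂_MAP = 4.25

Σxᵢ = 4+10+8+8+6+5+1 = 42, with n = 7.
Posterior ∝ λ^9e^(−5λ) · λ^42e^(−7λ) = λ^51e^(−12λ), i.e. Gamma(shape=52, rate=12).
The mode of a Gamma(a, b) with a ≥ 1 (shape–rate) is (a−1)/b = 51/12 ≈ 4.25.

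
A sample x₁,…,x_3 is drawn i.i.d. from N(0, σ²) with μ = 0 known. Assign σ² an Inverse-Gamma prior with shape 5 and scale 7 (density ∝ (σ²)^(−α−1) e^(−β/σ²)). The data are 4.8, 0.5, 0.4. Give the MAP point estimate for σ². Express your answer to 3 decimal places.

Sum of squared deviations about the known mean: SS = (4.8−0)² + (0.5−0)² + (0.4−0)² = 23.45.
The Normal likelihood contributes (σ²)^(−n/2) exp(−SS/(2σ²)), so the posterior is Inverse-Gamma(α + n/2, β + SS/2) = Inverse-Gamma(6.5, 18.725).
The mode of Inverse-Gamma(a, b) is b/(a+1) = 18.725/7.5 ≈ 2.497.

σ̂²_MAP = 2.497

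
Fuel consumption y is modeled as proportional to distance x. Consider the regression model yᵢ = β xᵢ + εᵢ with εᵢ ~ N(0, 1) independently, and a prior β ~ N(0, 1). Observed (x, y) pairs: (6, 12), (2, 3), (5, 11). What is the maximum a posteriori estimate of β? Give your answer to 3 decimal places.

β̂_MAP = 2.015

log p(β | y) = −Σ(yᵢ − βxᵢ)²/(2·1) − β²/(2·1) + const.
Setting the derivative to zero: Σxᵢ(yᵢ − βxᵢ)/1 − β/1 = 0, so β = Σxᵢyᵢ / (Σxᵢ² + σ²/τ²).
Σxᵢyᵢ = 6·12 + 2·3 + 5·11 = 133; Σxᵢ² = 65; σ²/τ² = 1.
β̂_MAP = 133 / (65 + 1) = 133/66 ≈ 2.015.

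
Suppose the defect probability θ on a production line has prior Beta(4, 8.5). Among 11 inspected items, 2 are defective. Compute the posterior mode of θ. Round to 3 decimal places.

Prior: Beta(4, 8.5).
Data: 2 successes in 11 trials. The binomial likelihood contributes θ^2(1−θ)^9, so the posterior is Beta(4+2, 8.5+9) = Beta(6, 17.5).
For Beta(a, b) with a, b > 1 the mode is (a−1)/(a+b−2) = 5/21.5 ≈ 0.233.

θ̂_MAP = 0.233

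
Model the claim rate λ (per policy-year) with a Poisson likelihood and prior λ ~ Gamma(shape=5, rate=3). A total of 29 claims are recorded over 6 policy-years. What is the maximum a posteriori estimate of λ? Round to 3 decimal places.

λ̂_MAP = 3.667

Σxᵢ = 29, n = 6.
Posterior ∝ λ^4e^(−3λ) · λ^29e^(−6λ) = λ^33e^(−9λ), i.e. Gamma(shape=34, rate=9).
The mode of a Gamma(a, b) with a ≥ 1 (shape–rate) is (a−1)/b = 33/9 ≈ 3.667.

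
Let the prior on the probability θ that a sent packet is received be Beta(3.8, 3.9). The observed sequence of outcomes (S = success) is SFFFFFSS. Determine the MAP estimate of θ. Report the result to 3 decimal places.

θ̂_MAP = 0.423

Prior: Beta(3.8, 3.9).
Data: 3 successes in 8 trials (from the sequence). The binomial likelihood contributes θ^3(1−θ)^5, so the posterior is Beta(3.8+3, 3.9+5) = Beta(6.8, 8.9).
For Beta(a, b) with a, b > 1 the mode is (a−1)/(a+b−2) = 5.8/13.7 ≈ 0.423.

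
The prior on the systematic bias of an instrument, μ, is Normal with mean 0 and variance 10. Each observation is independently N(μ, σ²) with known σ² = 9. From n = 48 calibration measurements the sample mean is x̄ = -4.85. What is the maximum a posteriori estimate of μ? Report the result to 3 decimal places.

μ̂_MAP = -4.761

n = 48, x̄ = -4.85.
For a Normal prior and Normal likelihood with known variance, the posterior is Normal; its mode equals its mean, the precision-weighted average.
Prior precision 1/σ₀² = 1/10 = 0.1; data precision n/σ² = 48/9 = 16/3.
μ̂ = (0.1·0 + (16/3)·(-4.85)) / (0.1 + 16/3) = (-388/15)/(163/30) = -776/163 ≈ -4.761.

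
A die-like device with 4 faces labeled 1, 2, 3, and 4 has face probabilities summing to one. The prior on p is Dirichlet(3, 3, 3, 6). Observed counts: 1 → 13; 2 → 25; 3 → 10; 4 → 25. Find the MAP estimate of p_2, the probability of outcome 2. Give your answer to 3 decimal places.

The posterior is Dirichlet(αᵢ + nᵢ) = Dirichlet(16, 28, 13, 31).
For a Dirichlet(a₁,…,a_K) with all aᵢ > 1, the mode has j-th component (aⱼ − 1)/(Σaᵢ − K).
Here Σaᵢ = 88 and K = 4, so p_2 = (28 − 1)/(88 − 4) = 27/84 ≈ 0.321.

MAP estimate: 0.321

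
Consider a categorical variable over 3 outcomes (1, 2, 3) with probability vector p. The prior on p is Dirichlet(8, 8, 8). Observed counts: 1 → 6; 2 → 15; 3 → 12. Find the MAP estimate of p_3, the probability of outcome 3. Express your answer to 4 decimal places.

MAP estimate: 0.3519

The posterior is Dirichlet(αᵢ + nᵢ) = Dirichlet(14, 23, 20).
For a Dirichlet(a₁,…,a_K) with all aᵢ > 1, the mode has j-th component (aⱼ − 1)/(Σaᵢ − K).
Here Σaᵢ = 57 and K = 3, so p_3 = (20 − 1)/(57 − 3) = 19/54 ≈ 0.3519.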